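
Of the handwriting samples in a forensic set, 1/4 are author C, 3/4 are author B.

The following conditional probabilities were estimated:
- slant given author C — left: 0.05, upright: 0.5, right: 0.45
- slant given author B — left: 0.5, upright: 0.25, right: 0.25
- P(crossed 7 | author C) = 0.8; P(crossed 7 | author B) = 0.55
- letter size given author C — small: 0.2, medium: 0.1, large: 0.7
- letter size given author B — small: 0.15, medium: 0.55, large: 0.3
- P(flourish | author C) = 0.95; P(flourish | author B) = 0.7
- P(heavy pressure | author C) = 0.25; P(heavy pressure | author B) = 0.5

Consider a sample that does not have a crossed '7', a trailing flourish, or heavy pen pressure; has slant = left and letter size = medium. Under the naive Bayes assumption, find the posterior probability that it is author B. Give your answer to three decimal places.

author C: 0.25 × 0.05 × (1−0.8) × 0.1 × (1−0.95) × (1−0.25) = 0.000009375
author B: 0.75 × 0.5 × (1−0.55) × 0.55 × (1−0.7) × (1−0.5) = 0.013921875
P(author B | x) = 0.013921875 / 0.01393125 ≈ 0.999

0.999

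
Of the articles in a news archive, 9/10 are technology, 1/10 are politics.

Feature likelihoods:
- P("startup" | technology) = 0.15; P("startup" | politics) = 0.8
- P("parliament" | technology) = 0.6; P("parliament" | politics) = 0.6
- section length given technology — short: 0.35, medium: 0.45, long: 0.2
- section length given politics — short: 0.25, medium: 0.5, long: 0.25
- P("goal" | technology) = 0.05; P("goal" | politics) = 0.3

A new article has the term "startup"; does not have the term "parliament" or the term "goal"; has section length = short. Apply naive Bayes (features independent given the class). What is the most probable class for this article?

technology

technology: 0.9 × 0.15 × (1−0.6) × 0.35 × (1−0.05) = 0.017955
politics: 0.1 × 0.8 × (1−0.6) × 0.25 × (1−0.3) = 0.0056
Highest score → technology.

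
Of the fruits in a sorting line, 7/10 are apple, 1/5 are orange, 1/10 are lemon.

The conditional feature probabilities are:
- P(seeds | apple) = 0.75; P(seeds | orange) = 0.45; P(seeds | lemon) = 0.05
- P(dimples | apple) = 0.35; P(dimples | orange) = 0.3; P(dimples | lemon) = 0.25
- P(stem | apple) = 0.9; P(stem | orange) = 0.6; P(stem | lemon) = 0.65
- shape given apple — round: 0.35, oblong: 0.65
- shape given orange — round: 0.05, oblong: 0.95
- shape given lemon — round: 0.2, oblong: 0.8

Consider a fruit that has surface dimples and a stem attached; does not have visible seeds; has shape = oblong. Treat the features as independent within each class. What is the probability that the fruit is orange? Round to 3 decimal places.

apple: 0.7 × (1−0.75) × 0.35 × 0.9 × 0.65 = 0.03583125
orange: 0.2 × (1−0.45) × 0.3 × 0.6 × 0.95 = 0.01881
lemon: 0.1 × (1−0.05) × 0.25 × 0.65 × 0.8 = 0.01235
P(orange | x) = 0.01881 / 0.06699125 ≈ 0.281

0.281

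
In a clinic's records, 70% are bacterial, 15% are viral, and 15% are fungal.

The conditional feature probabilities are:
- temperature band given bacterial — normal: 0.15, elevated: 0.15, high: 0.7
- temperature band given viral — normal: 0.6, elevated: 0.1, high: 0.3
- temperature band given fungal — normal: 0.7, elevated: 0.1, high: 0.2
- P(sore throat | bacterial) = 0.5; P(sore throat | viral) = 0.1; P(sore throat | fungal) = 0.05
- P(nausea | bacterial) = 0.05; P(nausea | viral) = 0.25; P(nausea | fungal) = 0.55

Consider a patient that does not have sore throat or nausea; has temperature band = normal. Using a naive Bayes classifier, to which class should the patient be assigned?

viral

bacterial: 0.7 × 0.15 × (1−0.5) × (1−0.05) = 0.049875
viral: 0.15 × 0.6 × (1−0.1) × (1−0.25) = 0.06075
fungal: 0.15 × 0.7 × (1−0.05) × (1−0.55) = 0.0448875
Highest score → viral.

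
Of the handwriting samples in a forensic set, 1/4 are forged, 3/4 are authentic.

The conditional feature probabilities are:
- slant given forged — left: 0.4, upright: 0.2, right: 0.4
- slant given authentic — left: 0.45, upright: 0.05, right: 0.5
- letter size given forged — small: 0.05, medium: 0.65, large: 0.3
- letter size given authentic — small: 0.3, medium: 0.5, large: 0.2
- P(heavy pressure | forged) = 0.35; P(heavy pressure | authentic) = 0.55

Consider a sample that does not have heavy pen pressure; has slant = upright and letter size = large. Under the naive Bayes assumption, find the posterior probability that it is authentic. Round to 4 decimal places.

forged: 0.25 × 0.2 × 0.3 × (1−0.35) = 0.00975
authentic: 0.75 × 0.05 × 0.2 × (1−0.55) = 0.003375
P(authentic | x) = 0.003375 / 0.013125 ≈ 0.2571

0.2571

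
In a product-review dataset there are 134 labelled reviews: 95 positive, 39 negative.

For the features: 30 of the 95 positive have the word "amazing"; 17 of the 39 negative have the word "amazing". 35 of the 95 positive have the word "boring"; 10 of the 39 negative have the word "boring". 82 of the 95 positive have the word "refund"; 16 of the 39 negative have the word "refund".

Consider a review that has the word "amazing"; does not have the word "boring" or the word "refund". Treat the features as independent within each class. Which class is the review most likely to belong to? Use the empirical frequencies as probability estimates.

negative

positive: (95/134) × (30/95) × (60/95) × (13/95) ≈ 0.0193492
negative: (39/134) × (17/39) × (29/39) × (23/39) ≈ 0.0556341
Highest score → negative.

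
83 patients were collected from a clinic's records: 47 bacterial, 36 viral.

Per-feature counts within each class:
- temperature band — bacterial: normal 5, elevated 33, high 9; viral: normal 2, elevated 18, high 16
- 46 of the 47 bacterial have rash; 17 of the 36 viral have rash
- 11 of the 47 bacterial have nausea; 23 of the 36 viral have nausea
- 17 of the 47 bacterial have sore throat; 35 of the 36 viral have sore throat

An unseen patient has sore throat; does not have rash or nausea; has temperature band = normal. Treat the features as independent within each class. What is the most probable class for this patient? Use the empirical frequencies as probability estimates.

bacterial: (47/83) × (5/47) × (1/47) × (36/47) × (17/47) ≈ 0.000355099
viral: (36/83) × (2/36) × (19/36) × (13/36) × (35/36) ≈ 0.00446488
Highest score → viral.

viral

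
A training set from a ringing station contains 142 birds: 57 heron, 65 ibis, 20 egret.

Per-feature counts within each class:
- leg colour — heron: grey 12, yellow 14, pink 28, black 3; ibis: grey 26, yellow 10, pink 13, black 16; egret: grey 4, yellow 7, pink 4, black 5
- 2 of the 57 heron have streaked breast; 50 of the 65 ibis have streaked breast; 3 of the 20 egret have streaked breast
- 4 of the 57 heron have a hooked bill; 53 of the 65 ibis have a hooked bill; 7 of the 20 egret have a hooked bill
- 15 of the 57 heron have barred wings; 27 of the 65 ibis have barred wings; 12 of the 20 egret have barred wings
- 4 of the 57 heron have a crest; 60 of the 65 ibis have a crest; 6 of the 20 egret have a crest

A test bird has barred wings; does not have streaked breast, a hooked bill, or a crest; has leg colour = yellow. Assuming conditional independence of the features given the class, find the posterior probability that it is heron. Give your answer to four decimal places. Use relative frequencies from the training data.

heron: (57/142) × (14/57) × (55/57) × (53/57) × (15/57) × (53/57) ≈ 0.0216444
ibis: (65/142) × (10/65) × (15/65) × (12/65) × (27/65) × (5/65) ≈ 0.000095866
egret: (20/142) × (7/20) × (17/20) × (13/20) × (12/20) × (14/20) ≈ 0.0114391
P(heron | x) = 0.0216444 / 0.033179366 ≈ 0.6523

0.6523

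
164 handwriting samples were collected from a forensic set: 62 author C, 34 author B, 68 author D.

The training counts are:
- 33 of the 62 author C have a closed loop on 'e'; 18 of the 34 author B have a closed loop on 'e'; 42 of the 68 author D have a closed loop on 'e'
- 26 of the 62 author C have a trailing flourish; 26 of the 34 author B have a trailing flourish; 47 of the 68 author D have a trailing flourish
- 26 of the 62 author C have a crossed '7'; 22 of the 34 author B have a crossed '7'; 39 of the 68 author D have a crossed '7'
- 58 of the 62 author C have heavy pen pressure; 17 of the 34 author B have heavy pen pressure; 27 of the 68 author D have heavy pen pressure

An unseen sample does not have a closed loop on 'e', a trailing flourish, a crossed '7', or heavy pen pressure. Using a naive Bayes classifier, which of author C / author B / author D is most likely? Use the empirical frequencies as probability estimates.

author D

author C: (62/164) × (29/62) × (36/62) × (36/62) × (4/62) ≈ 0.00384631
author B: (34/164) × (16/34) × (8/34) × (12/34) × (17/34) ≈ 0.00405097
author D: (68/164) × (26/68) × (21/68) × (29/68) × (41/68) ≈ 0.0125894
Highest score → author D.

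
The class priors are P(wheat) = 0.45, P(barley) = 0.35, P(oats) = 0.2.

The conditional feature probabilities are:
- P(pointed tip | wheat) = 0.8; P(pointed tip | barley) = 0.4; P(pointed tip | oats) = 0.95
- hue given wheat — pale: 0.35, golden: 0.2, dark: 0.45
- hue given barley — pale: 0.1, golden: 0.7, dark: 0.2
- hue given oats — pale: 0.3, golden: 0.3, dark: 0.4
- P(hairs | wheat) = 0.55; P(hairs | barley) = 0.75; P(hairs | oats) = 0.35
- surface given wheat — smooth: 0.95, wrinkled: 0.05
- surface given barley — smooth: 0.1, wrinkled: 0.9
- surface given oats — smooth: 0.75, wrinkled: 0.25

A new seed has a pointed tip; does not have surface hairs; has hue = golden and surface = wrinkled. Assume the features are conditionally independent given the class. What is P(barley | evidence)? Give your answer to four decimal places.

0.6696

wheat: 0.45 × 0.8 × 0.2 × (1−0.55) × 0.05 = 0.00162
barley: 0.35 × 0.4 × 0.7 × (1−0.75) × 0.9 = 0.02205
oats: 0.2 × 0.95 × 0.3 × (1−0.35) × 0.25 = 0.0092625
P(barley | x) = 0.02205 / 0.0329325 ≈ 0.6696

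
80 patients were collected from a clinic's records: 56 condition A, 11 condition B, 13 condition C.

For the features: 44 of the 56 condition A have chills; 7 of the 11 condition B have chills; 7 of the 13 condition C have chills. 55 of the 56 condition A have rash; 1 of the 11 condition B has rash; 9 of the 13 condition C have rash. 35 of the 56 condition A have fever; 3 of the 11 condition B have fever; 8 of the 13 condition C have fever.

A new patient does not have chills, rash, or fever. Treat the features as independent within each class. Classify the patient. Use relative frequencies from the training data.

condition A: (56/80) × (12/56) × (1/56) × (21/56) ≈ 0.00100446
condition B: (11/80) × (4/11) × (10/11) × (8/11) ≈ 0.0330579
condition C: (13/80) × (6/13) × (4/13) × (5/13) ≈ 0.00887574
Highest score → condition B.

condition B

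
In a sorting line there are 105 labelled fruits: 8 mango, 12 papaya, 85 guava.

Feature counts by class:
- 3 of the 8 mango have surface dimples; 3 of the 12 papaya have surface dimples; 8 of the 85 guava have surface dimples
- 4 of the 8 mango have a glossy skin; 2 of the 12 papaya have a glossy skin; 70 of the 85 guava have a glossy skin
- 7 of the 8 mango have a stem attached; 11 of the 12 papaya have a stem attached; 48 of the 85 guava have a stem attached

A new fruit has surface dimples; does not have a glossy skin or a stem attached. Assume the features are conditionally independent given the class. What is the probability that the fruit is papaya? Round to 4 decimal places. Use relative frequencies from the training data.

mango: (8/105) × (3/8) × (4/8) × (1/8) ≈ 0.00178571
papaya: (12/105) × (3/12) × (10/12) × (1/12) ≈ 0.00198413
guava: (85/105) × (8/85) × (15/85) × (37/85) ≈ 0.00585269
P(papaya | x) = 0.00198413 / 0.00962253 ≈ 0.2062

0.2062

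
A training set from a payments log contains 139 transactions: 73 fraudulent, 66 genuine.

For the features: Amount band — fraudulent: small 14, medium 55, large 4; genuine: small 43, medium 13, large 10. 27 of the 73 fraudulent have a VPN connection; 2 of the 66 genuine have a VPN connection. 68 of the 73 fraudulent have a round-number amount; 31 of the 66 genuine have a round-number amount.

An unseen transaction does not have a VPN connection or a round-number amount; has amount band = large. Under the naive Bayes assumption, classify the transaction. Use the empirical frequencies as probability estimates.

genuine

fraudulent: (73/139) × (4/73) × (46/73) × (5/73) ≈ 0.00124202
genuine: (66/139) × (10/66) × (64/66) × (35/66) ≈ 0.0369952
Highest score → genuine.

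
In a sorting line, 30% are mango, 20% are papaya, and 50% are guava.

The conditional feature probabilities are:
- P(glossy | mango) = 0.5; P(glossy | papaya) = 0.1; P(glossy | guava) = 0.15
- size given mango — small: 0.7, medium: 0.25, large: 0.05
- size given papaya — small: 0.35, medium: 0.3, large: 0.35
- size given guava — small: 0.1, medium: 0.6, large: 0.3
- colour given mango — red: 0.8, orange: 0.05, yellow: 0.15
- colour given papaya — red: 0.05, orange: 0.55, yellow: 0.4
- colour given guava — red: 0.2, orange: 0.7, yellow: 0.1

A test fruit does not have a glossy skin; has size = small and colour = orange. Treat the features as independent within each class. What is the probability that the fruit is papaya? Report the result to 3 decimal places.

0.497

mango: 0.3 × (1−0.5) × 0.7 × 0.05 = 0.00525
papaya: 0.2 × (1−0.1) × 0.35 × 0.55 = 0.03465
guava: 0.5 × (1−0.15) × 0.1 × 0.7 = 0.02975
P(papaya | x) = 0.03465 / 0.06965 ≈ 0.497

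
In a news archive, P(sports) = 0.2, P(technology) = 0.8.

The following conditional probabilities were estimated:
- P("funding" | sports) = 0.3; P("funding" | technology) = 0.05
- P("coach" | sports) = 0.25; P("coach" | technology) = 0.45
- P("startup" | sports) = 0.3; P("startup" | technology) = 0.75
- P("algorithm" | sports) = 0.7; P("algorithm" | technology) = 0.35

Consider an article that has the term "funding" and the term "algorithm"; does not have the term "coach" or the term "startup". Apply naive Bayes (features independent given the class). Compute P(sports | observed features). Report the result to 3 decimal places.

0.920

sports: 0.2 × 0.3 × (1−0.25) × (1−0.3) × 0.7 = 0.02205
technology: 0.8 × 0.05 × (1−0.45) × (1−0.75) × 0.35 = 0.001925
P(sports | x) = 0.02205 / 0.023975 ≈ 0.920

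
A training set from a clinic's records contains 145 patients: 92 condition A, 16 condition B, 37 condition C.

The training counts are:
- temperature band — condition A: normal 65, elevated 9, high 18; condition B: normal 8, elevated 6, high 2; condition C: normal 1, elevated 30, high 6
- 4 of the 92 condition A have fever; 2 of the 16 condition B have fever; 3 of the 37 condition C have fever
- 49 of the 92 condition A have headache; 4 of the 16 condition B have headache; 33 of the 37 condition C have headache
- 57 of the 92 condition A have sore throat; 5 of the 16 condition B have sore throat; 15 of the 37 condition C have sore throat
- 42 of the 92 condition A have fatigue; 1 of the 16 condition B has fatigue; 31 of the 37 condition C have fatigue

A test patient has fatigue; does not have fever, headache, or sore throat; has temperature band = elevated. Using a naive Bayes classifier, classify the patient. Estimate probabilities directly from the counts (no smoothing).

condition C

condition A: (92/145) × (9/92) × (88/92) × (43/92) × (35/92) × (42/92) ≈ 0.00481939
condition B: (16/145) × (6/16) × (14/16) × (12/16) × (11/16) × (1/16) ≈ 0.00116682
condition C: (37/145) × (30/37) × (34/37) × (4/37) × (22/37) × (31/37) ≈ 0.0102393
Highest score → condition C.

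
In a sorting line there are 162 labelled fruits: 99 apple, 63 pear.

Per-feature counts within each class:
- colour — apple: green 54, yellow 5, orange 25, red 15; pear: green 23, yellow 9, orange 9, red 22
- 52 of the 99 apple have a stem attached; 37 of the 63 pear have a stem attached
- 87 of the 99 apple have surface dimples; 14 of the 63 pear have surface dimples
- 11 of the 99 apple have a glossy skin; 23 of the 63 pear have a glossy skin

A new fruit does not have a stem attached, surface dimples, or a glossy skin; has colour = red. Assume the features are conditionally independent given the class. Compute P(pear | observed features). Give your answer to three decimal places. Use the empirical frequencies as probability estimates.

0.854

apple: (99/162) × (15/99) × (47/99) × (12/99) × (88/99) ≈ 0.00473623
pear: (63/162) × (22/63) × (26/63) × (49/63) × (40/63) ≈ 0.0276768
P(pear | x) = 0.0276768 / 0.03241303 ≈ 0.854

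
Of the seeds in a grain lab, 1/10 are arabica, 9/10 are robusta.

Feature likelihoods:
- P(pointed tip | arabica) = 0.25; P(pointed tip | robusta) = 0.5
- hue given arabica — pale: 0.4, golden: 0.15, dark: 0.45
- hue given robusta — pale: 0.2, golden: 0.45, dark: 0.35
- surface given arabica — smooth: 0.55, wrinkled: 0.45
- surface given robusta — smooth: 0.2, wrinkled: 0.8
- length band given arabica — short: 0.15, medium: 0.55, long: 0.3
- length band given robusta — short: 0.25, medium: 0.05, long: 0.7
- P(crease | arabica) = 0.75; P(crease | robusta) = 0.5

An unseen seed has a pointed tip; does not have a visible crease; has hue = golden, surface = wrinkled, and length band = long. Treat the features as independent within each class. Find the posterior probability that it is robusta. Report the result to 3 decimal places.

0.998

arabica: 0.1 × 0.25 × 0.15 × 0.45 × 0.3 × (1−0.75) = 0.0001265625
robusta: 0.9 × 0.5 × 0.45 × 0.8 × 0.7 × (1−0.5) = 0.0567
P(robusta | x) = 0.0567 / 0.0568265625 ≈ 0.998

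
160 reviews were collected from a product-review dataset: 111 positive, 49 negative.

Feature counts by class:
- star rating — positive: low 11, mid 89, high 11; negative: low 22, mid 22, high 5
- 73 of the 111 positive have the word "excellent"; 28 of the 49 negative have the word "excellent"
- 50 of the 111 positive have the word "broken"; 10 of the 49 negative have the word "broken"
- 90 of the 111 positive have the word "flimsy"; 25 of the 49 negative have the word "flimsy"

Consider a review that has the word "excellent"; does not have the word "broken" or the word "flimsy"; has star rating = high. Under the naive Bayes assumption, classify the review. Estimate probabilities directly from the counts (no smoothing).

negative

positive: (111/160) × (11/111) × (73/111) × (61/111) × (21/111) ≈ 0.00470084
negative: (49/160) × (5/49) × (28/49) × (39/49) × (24/49) ≈ 0.00696139
Highest score → negative.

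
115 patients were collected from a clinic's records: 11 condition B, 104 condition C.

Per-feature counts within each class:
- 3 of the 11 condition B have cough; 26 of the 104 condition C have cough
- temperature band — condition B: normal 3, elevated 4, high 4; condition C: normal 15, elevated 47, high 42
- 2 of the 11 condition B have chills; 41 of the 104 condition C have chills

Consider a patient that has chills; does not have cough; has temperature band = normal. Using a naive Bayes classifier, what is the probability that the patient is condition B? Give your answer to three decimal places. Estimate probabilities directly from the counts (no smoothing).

condition B: (11/115) × (8/11) × (3/11) × (2/11) ≈ 0.00344951
condition C: (104/115) × (78/104) × (15/104) × (41/104) ≈ 0.0385661
P(condition B | x) = 0.00344951 / 0.04201561 ≈ 0.082

0.082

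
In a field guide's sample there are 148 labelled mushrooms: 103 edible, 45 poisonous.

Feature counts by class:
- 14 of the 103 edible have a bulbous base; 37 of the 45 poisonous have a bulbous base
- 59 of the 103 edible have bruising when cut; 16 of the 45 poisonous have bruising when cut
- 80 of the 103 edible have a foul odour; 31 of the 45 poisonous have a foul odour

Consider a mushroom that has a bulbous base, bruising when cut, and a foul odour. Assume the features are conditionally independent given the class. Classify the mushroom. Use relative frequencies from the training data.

poisonous

edible: (103/148) × (14/103) × (59/103) × (80/103) ≈ 0.0420856
poisonous: (45/148) × (37/45) × (16/45) × (31/45) ≈ 0.0612346
Highest score → poisonous.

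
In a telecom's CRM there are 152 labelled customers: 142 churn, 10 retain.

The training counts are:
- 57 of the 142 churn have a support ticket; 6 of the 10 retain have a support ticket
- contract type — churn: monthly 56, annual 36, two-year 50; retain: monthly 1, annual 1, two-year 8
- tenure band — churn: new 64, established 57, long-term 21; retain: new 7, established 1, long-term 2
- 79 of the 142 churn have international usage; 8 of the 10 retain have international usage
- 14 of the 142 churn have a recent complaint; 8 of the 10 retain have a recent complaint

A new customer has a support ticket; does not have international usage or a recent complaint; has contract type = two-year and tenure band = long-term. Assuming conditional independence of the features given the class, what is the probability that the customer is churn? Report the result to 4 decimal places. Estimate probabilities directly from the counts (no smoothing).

0.9687

churn: (142/152) × (57/142) × (50/142) × (21/142) × (63/142) × (128/142) ≈ 0.0078094
retain: (10/152) × (6/10) × (8/10) × (2/10) × (2/10) × (2/10) ≈ 0.000252632
P(churn | x) = 0.0078094 / 0.008062032 ≈ 0.9687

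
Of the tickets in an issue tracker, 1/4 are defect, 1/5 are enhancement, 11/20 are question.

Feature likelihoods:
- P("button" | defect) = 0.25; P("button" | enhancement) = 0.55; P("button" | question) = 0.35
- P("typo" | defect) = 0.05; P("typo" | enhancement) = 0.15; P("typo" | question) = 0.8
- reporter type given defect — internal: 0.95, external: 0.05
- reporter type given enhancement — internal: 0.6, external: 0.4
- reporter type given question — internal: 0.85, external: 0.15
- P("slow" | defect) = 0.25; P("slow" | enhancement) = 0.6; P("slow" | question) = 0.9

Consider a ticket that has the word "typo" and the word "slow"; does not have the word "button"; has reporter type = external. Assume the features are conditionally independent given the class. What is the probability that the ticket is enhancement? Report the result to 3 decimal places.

0.077

defect: 0.25 × (1−0.25) × 0.05 × 0.05 × 0.25 = 0.0001171875
enhancement: 0.2 × (1−0.55) × 0.15 × 0.4 × 0.6 = 0.00324
question: 0.55 × (1−0.35) × 0.8 × 0.15 × 0.9 = 0.03861
P(enhancement | x) = 0.00324 / 0.0419671875 ≈ 0.077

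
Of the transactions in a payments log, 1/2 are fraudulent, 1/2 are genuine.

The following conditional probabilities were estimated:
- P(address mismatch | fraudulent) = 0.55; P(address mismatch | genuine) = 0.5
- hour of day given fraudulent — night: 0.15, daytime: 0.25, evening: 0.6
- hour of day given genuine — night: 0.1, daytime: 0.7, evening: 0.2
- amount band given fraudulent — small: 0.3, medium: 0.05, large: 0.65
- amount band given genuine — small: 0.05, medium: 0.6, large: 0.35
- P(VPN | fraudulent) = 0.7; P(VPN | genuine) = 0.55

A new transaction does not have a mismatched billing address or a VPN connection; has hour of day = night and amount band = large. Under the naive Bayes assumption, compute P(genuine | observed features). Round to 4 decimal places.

0.3743

fraudulent: 0.5 × (1−0.55) × 0.15 × 0.65 × (1−0.7) = 0.00658125
genuine: 0.5 × (1−0.5) × 0.1 × 0.35 × (1−0.55) = 0.0039375
P(genuine | x) = 0.0039375 / 0.01051875 ≈ 0.3743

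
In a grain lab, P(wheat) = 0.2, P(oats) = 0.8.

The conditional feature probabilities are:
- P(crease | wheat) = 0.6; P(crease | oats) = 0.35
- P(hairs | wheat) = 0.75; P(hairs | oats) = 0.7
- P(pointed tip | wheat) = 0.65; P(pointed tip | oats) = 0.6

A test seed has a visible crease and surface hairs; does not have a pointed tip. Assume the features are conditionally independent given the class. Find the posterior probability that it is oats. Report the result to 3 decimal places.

0.713

wheat: 0.2 × 0.6 × 0.75 × (1−0.65) = 0.0315
oats: 0.8 × 0.35 × 0.7 × (1−0.6) = 0.0784
P(oats | x) = 0.0784 / 0.1099 ≈ 0.713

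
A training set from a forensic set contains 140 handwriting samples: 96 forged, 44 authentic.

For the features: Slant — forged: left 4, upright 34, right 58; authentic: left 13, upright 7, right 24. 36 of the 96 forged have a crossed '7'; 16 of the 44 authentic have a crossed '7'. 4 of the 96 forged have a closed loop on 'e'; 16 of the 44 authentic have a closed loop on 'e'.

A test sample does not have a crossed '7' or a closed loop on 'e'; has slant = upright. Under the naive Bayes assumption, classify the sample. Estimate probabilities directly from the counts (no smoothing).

forged: (96/140) × (34/96) × (60/96) × (92/96) ≈ 0.145461
authentic: (44/140) × (7/44) × (28/44) × (28/44) ≈ 0.0202479
Highest score → forged.

forged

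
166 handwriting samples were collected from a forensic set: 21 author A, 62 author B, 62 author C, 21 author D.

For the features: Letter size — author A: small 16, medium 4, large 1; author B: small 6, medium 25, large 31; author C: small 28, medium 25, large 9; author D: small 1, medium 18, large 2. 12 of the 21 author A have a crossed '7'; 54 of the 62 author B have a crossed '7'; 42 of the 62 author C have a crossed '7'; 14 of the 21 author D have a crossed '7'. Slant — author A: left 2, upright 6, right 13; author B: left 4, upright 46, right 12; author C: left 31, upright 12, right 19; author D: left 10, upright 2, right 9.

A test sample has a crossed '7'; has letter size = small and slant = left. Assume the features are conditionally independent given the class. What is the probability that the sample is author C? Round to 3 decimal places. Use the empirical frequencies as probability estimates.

author A: (21/166) × (16/21) × (12/21) × (2/21) ≈ 0.00524547
author B: (62/166) × (6/62) × (54/62) × (4/62) ≈ 0.00203102
author C: (62/166) × (28/62) × (42/62) × (31/62) ≈ 0.0571318
author D: (21/166) × (1/21) × (14/21) × (10/21) ≈ 0.00191241
P(author C | x) = 0.0571318 / 0.0663207 ≈ 0.861

0.861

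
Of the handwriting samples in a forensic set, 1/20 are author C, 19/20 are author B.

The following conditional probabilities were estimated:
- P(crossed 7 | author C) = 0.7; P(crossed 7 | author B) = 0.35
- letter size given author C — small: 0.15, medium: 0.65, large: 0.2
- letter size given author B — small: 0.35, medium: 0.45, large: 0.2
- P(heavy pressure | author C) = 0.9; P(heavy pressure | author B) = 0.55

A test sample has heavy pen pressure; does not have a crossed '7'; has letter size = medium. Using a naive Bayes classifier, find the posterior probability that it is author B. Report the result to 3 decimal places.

author C: 0.05 × (1−0.7) × 0.65 × 0.9 = 0.008775
author B: 0.95 × (1−0.35) × 0.45 × 0.55 = 0.15283125
P(author B | x) = 0.15283125 / 0.16160625 ≈ 0.946

0.946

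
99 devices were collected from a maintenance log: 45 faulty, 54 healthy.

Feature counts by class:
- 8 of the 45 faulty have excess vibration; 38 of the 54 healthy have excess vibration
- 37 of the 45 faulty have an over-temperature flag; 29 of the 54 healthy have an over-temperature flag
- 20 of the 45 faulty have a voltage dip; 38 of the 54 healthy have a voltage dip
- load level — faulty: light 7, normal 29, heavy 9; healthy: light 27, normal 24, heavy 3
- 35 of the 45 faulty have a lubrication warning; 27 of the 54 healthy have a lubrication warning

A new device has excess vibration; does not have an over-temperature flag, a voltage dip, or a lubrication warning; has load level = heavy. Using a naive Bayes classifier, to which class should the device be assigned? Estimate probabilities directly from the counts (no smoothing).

healthy

faulty: (45/99) × (8/45) × (8/45) × (25/45) × (9/45) × (10/45) ≈ 0.000354713
healthy: (54/99) × (38/54) × (25/54) × (16/54) × (3/54) × (27/54) ≈ 0.00146258
Highest score → healthy.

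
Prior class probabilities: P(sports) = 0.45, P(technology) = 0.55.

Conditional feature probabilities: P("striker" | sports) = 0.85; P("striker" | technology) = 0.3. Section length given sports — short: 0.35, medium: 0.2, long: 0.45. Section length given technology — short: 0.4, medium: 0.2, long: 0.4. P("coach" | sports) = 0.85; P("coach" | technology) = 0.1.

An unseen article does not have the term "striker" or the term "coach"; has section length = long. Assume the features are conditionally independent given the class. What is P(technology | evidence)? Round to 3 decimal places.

0.968

sports: 0.45 × (1−0.85) × 0.45 × (1−0.85) = 0.00455625
technology: 0.55 × (1−0.3) × 0.4 × (1−0.1) = 0.1386
P(technology | x) = 0.1386 / 0.14315625 ≈ 0.968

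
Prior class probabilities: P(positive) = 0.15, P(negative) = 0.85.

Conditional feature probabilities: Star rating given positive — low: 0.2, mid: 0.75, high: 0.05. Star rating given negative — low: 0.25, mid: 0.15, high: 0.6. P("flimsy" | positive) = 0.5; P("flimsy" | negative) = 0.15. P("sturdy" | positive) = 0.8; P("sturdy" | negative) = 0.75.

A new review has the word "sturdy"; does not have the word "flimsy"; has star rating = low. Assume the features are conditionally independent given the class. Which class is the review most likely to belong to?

positive: 0.15 × 0.2 × (1−0.5) × 0.8 = 0.012
negative: 0.85 × 0.25 × (1−0.15) × 0.75 = 0.13546875
Highest score → negative.

negative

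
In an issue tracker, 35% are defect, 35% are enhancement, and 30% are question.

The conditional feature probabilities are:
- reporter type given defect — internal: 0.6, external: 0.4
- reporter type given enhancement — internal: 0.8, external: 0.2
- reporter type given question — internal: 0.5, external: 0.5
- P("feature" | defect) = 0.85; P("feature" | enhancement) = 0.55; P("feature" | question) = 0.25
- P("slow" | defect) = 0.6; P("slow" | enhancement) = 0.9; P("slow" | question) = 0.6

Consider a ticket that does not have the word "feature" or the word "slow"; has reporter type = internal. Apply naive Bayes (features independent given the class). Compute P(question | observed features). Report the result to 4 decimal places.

0.6410

defect: 0.35 × 0.6 × (1−0.85) × (1−0.6) = 0.0126
enhancement: 0.35 × 0.8 × (1−0.55) × (1−0.9) = 0.0126
question: 0.3 × 0.5 × (1−0.25) × (1−0.6) = 0.045
P(question | x) = 0.045 / 0.0702 ≈ 0.6410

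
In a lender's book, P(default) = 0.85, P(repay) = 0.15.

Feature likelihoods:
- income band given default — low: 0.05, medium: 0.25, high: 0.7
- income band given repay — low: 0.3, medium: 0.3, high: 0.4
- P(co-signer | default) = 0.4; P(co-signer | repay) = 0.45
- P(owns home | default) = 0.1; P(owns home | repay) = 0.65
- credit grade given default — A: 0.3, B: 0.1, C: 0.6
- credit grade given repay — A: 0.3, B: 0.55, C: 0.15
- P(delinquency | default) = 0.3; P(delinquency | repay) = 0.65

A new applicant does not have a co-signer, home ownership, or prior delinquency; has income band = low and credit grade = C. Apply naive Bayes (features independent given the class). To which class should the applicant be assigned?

default: 0.85 × 0.05 × (1−0.4) × (1−0.1) × 0.6 × (1−0.3) = 0.009639
repay: 0.15 × 0.3 × (1−0.45) × (1−0.65) × 0.15 × (1−0.65) = 0.00045478125
Highest score → default.

default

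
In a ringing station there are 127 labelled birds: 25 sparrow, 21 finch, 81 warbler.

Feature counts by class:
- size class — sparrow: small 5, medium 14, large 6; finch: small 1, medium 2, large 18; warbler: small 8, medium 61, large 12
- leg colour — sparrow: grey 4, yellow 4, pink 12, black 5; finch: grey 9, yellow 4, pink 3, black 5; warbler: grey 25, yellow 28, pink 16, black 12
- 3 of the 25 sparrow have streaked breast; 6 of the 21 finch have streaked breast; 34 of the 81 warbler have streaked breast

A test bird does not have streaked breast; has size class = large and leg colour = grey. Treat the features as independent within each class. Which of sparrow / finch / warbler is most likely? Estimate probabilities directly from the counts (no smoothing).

sparrow: (25/127) × (6/25) × (4/25) × (22/25) ≈ 0.00665197
finch: (21/127) × (18/21) × (9/21) × (15/21) ≈ 0.0433874
warbler: (81/127) × (12/81) × (25/81) × (47/81) ≈ 0.0169218
Highest score → finch.

finch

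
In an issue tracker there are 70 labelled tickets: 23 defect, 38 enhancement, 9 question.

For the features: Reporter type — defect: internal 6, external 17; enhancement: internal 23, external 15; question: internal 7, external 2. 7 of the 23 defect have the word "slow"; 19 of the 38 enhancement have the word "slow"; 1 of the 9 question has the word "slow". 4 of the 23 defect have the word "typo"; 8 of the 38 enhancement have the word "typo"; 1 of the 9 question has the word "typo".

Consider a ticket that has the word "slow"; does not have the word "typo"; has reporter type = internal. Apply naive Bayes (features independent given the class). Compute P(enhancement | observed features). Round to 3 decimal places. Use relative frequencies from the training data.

0.805

defect: (23/70) × (6/23) × (7/23) × (19/23) ≈ 0.0215501
enhancement: (38/70) × (23/38) × (19/38) × (30/38) ≈ 0.129699
question: (9/70) × (7/9) × (1/9) × (8/9) ≈ 0.00987654
P(enhancement | x) = 0.129699 / 0.16112564 ≈ 0.805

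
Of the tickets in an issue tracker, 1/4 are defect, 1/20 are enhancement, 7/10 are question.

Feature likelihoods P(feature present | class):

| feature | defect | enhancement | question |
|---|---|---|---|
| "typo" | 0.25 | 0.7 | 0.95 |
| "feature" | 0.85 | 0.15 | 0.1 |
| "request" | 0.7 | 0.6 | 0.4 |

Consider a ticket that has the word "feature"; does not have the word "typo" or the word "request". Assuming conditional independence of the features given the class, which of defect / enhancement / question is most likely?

defect: 0.25 × (1−0.25) × 0.85 × (1−0.7) = 0.0478125
enhancement: 0.05 × (1−0.7) × 0.15 × (1−0.6) = 0.0009
question: 0.7 × (1−0.95) × 0.1 × (1−0.4) = 0.0021
Highest score → defect.

defect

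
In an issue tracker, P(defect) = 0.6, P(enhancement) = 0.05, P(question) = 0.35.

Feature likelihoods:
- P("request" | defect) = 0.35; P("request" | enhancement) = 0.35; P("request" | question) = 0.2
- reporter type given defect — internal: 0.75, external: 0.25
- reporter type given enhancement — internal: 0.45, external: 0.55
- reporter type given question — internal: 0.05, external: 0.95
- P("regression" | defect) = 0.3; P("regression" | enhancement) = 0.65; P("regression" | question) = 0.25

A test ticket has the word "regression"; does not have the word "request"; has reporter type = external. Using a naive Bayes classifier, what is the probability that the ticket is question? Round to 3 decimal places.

0.619

defect: 0.6 × (1−0.35) × 0.25 × 0.3 = 0.02925
enhancement: 0.05 × (1−0.35) × 0.55 × 0.65 = 0.01161875
question: 0.35 × (1−0.2) × 0.95 × 0.25 = 0.0665
P(question | x) = 0.0665 / 0.10736875 ≈ 0.619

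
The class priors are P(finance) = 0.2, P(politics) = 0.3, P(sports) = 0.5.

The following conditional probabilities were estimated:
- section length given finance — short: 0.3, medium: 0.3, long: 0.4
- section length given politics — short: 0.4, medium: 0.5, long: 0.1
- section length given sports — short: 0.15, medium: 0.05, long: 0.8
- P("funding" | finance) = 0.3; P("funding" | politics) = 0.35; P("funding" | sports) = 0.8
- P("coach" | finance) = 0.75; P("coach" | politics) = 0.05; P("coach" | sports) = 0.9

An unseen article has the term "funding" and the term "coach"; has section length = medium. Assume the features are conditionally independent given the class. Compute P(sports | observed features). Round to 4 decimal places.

finance: 0.2 × 0.3 × 0.3 × 0.75 = 0.0135
politics: 0.3 × 0.5 × 0.35 × 0.05 = 0.002625
sports: 0.5 × 0.05 × 0.8 × 0.9 = 0.018
P(sports | x) = 0.018 / 0.034125 ≈ 0.5275

0.5275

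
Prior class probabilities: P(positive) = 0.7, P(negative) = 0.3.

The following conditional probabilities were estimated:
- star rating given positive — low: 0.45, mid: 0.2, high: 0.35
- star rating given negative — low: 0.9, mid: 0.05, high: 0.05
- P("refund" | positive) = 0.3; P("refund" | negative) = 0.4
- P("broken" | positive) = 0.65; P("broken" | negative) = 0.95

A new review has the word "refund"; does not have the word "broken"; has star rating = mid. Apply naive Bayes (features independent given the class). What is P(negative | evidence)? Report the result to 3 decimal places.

positive: 0.7 × 0.2 × 0.3 × (1−0.65) = 0.0147
negative: 0.3 × 0.05 × 0.4 × (1−0.95) = 0.0003
P(negative | x) = 0.0003 / 0.015 ≈ 0.020

0.020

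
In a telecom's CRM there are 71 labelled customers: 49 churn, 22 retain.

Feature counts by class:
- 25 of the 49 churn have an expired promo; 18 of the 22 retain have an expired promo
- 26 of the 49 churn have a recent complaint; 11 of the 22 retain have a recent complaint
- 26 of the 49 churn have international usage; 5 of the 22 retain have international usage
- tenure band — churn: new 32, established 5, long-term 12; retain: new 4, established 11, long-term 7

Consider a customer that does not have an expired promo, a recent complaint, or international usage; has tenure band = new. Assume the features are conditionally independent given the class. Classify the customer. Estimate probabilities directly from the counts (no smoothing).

churn

churn: (49/71) × (24/49) × (23/49) × (23/49) × (32/49) ≈ 0.0486374
retain: (22/71) × (4/22) × (11/22) × (17/22) × (4/22) ≈ 0.00395763
Highest score → churn.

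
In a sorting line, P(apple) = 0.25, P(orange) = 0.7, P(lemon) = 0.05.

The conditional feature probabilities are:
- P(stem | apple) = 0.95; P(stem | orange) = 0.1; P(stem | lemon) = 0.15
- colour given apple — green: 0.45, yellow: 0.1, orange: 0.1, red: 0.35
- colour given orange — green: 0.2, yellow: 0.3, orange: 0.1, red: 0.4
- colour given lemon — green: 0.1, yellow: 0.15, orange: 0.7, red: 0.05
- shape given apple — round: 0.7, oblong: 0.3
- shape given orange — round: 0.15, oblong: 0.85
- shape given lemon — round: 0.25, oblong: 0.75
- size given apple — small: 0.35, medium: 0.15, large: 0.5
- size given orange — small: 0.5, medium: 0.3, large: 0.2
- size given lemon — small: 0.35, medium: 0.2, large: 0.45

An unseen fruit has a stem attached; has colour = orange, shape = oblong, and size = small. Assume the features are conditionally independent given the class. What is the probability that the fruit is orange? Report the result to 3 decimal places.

apple: 0.25 × 0.95 × 0.1 × 0.3 × 0.35 = 0.00249375
orange: 0.7 × 0.1 × 0.1 × 0.85 × 0.5 = 0.002975
lemon: 0.05 × 0.15 × 0.7 × 0.75 × 0.35 = 0.001378125
P(orange | x) = 0.002975 / 0.006846875 ≈ 0.435

0.435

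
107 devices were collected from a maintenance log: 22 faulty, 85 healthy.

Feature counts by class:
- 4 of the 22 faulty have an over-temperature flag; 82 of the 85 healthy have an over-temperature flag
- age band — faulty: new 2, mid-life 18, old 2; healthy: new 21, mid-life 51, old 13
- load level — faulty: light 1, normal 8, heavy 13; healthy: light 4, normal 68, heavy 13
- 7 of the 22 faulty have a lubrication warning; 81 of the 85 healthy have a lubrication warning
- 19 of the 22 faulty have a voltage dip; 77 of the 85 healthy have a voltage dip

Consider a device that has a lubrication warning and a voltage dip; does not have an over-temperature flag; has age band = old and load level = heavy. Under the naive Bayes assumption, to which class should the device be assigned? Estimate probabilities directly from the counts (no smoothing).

faulty: (22/107) × (18/22) × (2/22) × (13/22) × (7/22) × (19/22) ≈ 0.00248326
healthy: (85/107) × (3/85) × (13/85) × (13/85) × (81/85) × (77/85) ≈ 0.00056614
Highest score → faulty.

faulty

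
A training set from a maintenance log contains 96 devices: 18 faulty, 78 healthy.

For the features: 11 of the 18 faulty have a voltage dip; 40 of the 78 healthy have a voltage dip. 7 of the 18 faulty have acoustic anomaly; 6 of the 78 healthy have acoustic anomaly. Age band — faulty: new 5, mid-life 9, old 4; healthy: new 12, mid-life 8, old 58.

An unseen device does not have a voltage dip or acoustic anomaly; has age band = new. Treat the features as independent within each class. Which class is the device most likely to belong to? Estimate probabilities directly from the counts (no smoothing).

faulty: (18/96) × (7/18) × (11/18) × (5/18) ≈ 0.0123778
healthy: (78/96) × (38/78) × (72/78) × (12/78) ≈ 0.056213
Highest score → healthy.

healthy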